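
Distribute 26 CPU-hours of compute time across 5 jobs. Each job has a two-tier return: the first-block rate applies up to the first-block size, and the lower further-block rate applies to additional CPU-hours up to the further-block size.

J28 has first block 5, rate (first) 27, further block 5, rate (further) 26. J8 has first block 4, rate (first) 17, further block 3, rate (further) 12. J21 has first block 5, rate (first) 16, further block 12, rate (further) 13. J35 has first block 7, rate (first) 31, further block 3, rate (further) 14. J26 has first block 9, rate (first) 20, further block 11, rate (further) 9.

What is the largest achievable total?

Order all 10 blocks by rate: J35/first 31 > J28/first 27 > J28/second 26 > J26/first 20 > J8/first 17 > J21/first 16 > J35/second 14 > J21/second 13 > J8/second 12 > J26/second 9.
J35 first at 31: fill all 7 — 19 left.
Fill J28 first block (5 at 27) — 14 left.
J28 second at 26: fill all 5 — 9 left.
J26/first (20): +9 — 0 left.
Total = 31×7 + 27×5 + 26×5 + 20×9 = 662.

662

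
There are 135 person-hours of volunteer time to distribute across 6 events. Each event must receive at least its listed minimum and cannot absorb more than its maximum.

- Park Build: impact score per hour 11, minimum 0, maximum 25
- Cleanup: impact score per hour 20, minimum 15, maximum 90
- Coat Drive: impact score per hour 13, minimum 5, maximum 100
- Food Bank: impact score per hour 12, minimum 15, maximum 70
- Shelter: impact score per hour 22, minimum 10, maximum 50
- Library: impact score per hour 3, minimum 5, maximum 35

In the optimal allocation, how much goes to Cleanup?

Meeting every minimum uses 0+15+5+15+10+5 = 50 person-hours, leaving 85.
Highest impact score per hour first: Shelter 22 > Cleanup 20 > Coat Drive 13 > Food Bank 12 > Park Build 11 > Library 3.
Shelter takes 40 more to reach its cap of 50 — 45 left.
Only 45 left; Cleanup takes them to reach 60.

60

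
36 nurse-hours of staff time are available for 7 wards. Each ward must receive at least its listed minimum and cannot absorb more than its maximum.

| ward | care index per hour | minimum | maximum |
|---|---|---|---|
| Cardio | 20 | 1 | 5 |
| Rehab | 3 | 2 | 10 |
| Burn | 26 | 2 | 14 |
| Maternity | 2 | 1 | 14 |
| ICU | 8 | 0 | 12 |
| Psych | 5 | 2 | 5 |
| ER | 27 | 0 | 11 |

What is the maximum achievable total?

787

Meeting every minimum uses 1+2+2+1+0+2+0 = 8 nurse-hours, leaving 28.
Order the wards by care index per hour: ER 27 > Burn 26 > Cardio 20 > ICU 8 > Psych 5 > Rehab 3 > Maternity 2.
ER: +11 to 11 (cap) → 17 left.
Burn takes 12 more to reach its cap of 14 → 5 left.
Cardio: +4 to 5 (cap) → 1 left.
Only 1 left; ICU takes them to reach 1.
Total = 20×5 + 3×2 + 26×14 + 2×1 + 8×1 + 5×2 + 27×11 = 787.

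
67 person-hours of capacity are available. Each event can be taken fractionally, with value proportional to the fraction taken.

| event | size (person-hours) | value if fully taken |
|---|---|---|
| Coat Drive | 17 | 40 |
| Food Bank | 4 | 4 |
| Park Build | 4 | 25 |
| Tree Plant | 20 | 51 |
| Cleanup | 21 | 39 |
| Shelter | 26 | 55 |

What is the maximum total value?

Best value per unit of size first: Park Build 25/4≈6.25, Tree Plant 51/20≈2.55, Coat Drive 40/17≈2.35, Shelter 55/26≈2.12, Cleanup 39/21≈1.86, Food Bank 4/4≈1.
Park Build: take in full, 4 person-hours for value 25 — 63 left.
Take all of Tree Plant (20 person-hours, value 51) — 43 person-hours left.
Take all of Coat Drive (17 person-hours, value 40) — 26 person-hours left.
Shelter: take in full, 26 person-hours for value 55 — 0 left.
Total value = 171.

171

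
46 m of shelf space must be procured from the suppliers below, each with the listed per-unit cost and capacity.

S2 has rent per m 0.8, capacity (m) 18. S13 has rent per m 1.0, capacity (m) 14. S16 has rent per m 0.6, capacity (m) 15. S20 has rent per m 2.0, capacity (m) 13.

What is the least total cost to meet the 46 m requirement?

Fill from the cheapest supplier first.
S16 at 0.6: take all 15 m ; 31 still needed.
S2 (0.8): use full 18 ; 13 m to go.
S13 (1.0): take the remaining 13 ; done.
S20: unused.
Cost = 15×0.6 + 18×0.8 + 13×1.0 = 36.4.

36.4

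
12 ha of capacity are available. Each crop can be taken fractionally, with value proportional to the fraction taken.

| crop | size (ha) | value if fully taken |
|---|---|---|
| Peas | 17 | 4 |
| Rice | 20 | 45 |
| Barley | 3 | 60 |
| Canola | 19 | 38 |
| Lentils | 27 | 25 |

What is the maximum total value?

Rank by value-to-size ratio: Barley 60/3≈20, Rice 45/20≈2.25, Canola 38/19≈2, Lentils 25/27≈0.926, Peas 4/17≈0.235.
Take all of Barley (3 ha, value 60) → 9 ha left.
9 ha left: a 9/20 share of Rice gives 45×9/20 = 20.25.
Total value = 80.25.

80.25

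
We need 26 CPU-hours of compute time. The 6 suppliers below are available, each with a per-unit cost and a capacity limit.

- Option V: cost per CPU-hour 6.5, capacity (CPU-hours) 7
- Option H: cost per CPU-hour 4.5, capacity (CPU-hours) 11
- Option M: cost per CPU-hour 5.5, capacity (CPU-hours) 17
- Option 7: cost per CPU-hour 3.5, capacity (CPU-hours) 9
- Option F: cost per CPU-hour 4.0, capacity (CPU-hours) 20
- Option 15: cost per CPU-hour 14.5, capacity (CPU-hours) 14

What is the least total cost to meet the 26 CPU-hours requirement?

99.5

Use suppliers in increasing cost order.
Take 9 from Option 7 at 3.5 — need 17 more.
Option F at 4.0: take 17 of its 20 — requirement met.
Option H, Option M, Option V, Option 15: unused.
Cost = 9×3.5 + 17×4.0 = 99.5.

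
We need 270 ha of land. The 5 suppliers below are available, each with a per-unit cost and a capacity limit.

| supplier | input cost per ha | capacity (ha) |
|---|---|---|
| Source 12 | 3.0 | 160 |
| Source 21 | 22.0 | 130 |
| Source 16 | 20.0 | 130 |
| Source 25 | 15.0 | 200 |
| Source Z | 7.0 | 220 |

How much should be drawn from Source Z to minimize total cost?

110

Fill from the cheapest supplier first.
Source 12 at 3.0: take all 160 ha → 110 still needed.
Take 110 from Source Z at 7.0 to finish.
Source 25, Source 16, Source 21: unused.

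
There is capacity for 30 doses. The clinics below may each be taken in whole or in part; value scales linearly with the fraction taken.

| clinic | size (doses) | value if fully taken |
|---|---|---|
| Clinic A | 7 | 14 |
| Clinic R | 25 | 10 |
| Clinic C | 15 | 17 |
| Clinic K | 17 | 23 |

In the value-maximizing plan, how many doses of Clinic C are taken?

6

Rank by value-to-size ratio: Clinic A 14/7≈2, Clinic K 23/17≈1.35, Clinic C 17/15≈1.13, Clinic R 10/25≈0.4.
Clinic A: take in full, 7 doses for value 14 → 23 left.
Clinic K: take in full, 17 doses for value 23 → 6 left.
Fill the last 6 doses with part of Clinic C: 6/15 of it earns 6.8.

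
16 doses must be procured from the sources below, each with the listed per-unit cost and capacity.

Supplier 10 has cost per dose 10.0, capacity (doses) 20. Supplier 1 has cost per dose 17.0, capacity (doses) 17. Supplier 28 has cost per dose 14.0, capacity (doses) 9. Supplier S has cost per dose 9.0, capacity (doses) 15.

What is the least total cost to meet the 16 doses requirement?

145

Fill from the cheapest source first.
Supplier S at 9.0: take all 15 doses ; 1 still needed.
Supplier 10 at 10.0: take 1 of its 20 ; requirement met.
Supplier 28, Supplier 1: unused.
Cost = 15×9.0 + 1×10.0 = 145.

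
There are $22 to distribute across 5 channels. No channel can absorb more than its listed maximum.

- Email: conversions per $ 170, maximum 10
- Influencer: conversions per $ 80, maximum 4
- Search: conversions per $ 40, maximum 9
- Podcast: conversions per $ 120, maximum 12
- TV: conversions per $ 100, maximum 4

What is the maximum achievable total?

3140

Highest conversions per $ first: Email 170 > Podcast 120 > TV 100 > Influencer 80 > Search 40.
Email: +10 to 10 (cap) → 12 left.
Podcast takes 12 to reach its cap of 12 → 0 left.
Total = 170×10 + 120×12 = 3140.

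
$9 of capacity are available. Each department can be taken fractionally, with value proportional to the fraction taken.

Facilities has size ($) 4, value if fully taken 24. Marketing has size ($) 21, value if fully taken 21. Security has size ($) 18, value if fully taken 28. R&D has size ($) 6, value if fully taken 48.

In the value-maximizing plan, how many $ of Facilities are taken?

Sort by value density: R&D 48/6≈8, Facilities 24/4≈6, Security 28/18≈1.56, Marketing 21/21≈1.
All 6 $ of R&D fit (value 48) → 3 remain.
Fill the last 3 $ with part of Facilities: 3/4 of it earns 18.

3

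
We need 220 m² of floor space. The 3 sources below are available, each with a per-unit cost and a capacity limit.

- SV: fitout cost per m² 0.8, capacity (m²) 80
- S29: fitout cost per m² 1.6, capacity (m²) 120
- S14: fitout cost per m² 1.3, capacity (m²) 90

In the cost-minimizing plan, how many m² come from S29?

Use sources in increasing cost order.
SV (0.8): use full 80 — 140 m² to go.
S14 at 1.3: take all 90 m² — 50 still needed.
S29 (1.6): take the remaining 50 — done.

50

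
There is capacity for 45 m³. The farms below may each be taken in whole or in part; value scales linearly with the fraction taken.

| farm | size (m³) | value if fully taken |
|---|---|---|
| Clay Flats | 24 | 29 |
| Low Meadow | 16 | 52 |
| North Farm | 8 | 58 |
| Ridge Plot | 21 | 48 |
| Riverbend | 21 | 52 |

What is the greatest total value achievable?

Sort by value density: North Farm 58/8≈7.25, Low Meadow 52/16≈3.25, Riverbend 52/21≈2.48, Ridge Plot 48/21≈2.29, Clay Flats 29/24≈1.21.
North Farm: take in full, 8 m³ for value 58 — 37 left.
Take all of Low Meadow (16 m³, value 52) — 21 m³ left.
Riverbend: take in full, 21 m³ for value 52 — 0 left.
Total value = 162.

162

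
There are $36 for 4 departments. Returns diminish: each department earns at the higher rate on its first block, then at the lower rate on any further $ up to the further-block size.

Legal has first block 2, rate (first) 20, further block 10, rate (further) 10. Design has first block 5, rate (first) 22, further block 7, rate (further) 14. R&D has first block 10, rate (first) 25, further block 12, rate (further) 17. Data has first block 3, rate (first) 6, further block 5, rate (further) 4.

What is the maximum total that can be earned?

Rank every tier by rate: R&D/first 25 > Design/first 22 > Legal/first 20 > R&D/second 17 > Design/second 14 > Legal/second 10 > Data/first 6 > Data/second 4.
Fill R&D first block (10 at 25) — 26 left.
Fill Design first block (5 at 22) — 21 left.
Legal first at 20: fill all 2 — 19 left.
R&D/second (17): +12 — 7 left.
Design/second (14): +7 — 0 left.
Total = 25×10 + 22×5 + 20×2 + 17×12 + 14×7 = 702.

702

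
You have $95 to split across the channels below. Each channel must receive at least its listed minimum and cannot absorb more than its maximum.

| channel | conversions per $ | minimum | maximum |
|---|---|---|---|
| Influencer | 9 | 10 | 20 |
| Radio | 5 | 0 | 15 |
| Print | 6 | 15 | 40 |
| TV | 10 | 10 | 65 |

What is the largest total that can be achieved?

875

Meeting every minimum uses 10+0+15+10 = 35 $, leaving 60.
Rank by conversions per $: TV 10 > Influencer 9 > Print 6 > Radio 5.
TV: +55 to 65 (cap) ; 5 left.
Influencer has room for 10 more but only 5 remain, so it gets 15.
Total = 9×15 + 6×15 + 10×65 = 875.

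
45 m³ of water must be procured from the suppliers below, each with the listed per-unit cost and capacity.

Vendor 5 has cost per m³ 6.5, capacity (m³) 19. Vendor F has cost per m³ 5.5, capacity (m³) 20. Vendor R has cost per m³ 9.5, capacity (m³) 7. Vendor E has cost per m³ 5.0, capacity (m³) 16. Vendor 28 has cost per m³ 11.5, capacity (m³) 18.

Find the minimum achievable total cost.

Cheapest first:
Vendor E (5.0): use full 16 → 29 m³ to go.
Vendor F at 5.5: take all 20 m³ → 9 still needed.
Vendor 5 (6.5): take the remaining 9 → done.
Vendor R, Vendor 28: unused.
Cost = 16×5.0 + 20×5.5 + 9×6.5 = 248.5.

248.5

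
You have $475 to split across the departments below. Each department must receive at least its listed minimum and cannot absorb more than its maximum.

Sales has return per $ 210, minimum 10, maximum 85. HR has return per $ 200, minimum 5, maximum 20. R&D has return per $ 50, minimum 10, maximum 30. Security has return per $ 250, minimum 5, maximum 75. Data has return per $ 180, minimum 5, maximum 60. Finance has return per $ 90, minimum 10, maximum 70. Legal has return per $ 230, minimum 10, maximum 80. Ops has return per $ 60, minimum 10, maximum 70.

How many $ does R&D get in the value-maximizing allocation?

15

Meeting every minimum uses 10+5+10+5+5+10+10+10 = 65 $, leaving 410.
Rank by return per $: Security 250 > Legal 230 > Sales 210 > HR 200 > Data 180 > Finance 90 > Ops 60 > R&D 50.
Give Security 70 more to hit its cap of 75 → 340 left.
Give Legal 70 more to hit its cap of 80 → 270 left.
Give Sales 75 more to hit its cap of 85 → 195 left.
HR takes 15 more to reach its cap of 20 → 180 left.
Give Data 55 more to hit its cap of 60 → 125 left.
Finance takes 60 more to reach its cap of 70 → 65 left.
Ops takes 60 more to reach its cap of 70 → 5 left.
Only 5 left; R&D takes them to reach 15.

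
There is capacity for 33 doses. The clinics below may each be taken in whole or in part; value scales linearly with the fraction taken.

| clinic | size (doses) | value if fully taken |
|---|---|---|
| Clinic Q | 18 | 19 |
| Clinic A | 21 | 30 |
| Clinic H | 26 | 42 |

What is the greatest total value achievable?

52

Sort by value density: Clinic H 42/26≈1.62, Clinic A 30/21≈1.43, Clinic Q 19/18≈1.06.
All 26 doses of Clinic H fit (value 42) → 7 remain.
7 doses left: a 7/21 share of Clinic A gives 30×7/21 = 10.
Total value = 52.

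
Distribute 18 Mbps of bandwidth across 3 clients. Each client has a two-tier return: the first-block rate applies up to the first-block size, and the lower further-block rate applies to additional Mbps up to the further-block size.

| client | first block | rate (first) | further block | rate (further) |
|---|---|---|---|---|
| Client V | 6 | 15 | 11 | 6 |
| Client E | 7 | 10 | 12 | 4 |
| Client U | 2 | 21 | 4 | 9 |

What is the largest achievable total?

229

Order all 6 blocks by rate: Client U/T1 21 > Client V/T1 15 > Client E/T1 10 > Client U/T2 9 > Client V/T2 6 > Client E/T2 4.
Client U/T1 (21): +2 → 16 left.
Client V/T1 (15): +6 → 10 left.
Client E T1 at 10: fill all 7 → 3 left.
3 remain; put them into Client U T2 at 9.
Total = 21×2 + 15×6 + 10×7 + 9×3 = 229.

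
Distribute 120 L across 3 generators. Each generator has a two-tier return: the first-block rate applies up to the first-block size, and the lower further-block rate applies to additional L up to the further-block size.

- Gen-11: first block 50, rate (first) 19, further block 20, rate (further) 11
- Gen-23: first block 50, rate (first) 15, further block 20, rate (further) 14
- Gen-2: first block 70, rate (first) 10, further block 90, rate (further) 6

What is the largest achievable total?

1980

Treat each block as its own option and order by rate: Gen-11/first 19 > Gen-23/first 15 > Gen-23/second 14 > Gen-11/second 11 > Gen-2/first 10 > Gen-2/second 6.
Fill Gen-11 first block (50 at 19) ; 70 left.
Gen-23/first (15): +50 ; 20 left.
Gen-23/second (14): +20 ; 0 left.
Total = 19×50 + 15×50 + 14×20 = 1980.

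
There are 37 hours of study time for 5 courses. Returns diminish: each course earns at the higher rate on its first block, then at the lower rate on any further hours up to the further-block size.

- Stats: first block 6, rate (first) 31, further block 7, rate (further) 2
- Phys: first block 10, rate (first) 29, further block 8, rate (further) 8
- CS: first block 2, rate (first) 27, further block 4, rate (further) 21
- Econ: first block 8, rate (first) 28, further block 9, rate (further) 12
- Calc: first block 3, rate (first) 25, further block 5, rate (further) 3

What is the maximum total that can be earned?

Order all 10 blocks by rate: Stats/tier1 31 > Phys/tier1 29 > Econ/tier1 28 > CS/tier1 27 > Calc/tier1 25 > CS/tier2 21 > Econ/tier2 12 > Phys/tier2 8 > Calc/tier2 3 > Stats/tier2 2.
Fill Stats tier1 block (6 at 31) → 31 left.
Phys tier1 at 29: fill all 10 → 21 left.
Fill Econ tier1 block (8 at 28) → 13 left.
Fill CS tier1 block (2 at 27) → 11 left.
Fill Calc tier1 block (3 at 25) → 8 left.
CS tier2 at 21: fill all 4 → 4 left.
4 remain; put them into Econ tier2 at 12.
Total = 31×6 + 29×10 + 28×8 + 27×2 + 25×3 + 21×4 + 12×4 = 961.

961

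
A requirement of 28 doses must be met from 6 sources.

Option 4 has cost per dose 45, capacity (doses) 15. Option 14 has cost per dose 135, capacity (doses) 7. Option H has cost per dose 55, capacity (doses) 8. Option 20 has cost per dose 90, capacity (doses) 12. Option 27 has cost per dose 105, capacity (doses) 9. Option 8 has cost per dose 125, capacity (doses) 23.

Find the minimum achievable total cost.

Cheapest first:
Option 4 (45): use full 15 → 13 doses to go.
Take 8 from Option H at 55 → need 5 more.
Option 20 (90): take the remaining 5 → done.
Option 27, Option 8, Option 14: unused.
Cost = 15×45 + 8×55 + 5×90 = 1565.

1565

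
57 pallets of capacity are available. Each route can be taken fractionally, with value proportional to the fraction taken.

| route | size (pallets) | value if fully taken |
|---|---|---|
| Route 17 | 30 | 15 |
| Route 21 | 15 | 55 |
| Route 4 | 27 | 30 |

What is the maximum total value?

Best value per unit of size first: Route 21 55/15≈3.67, Route 4 30/27≈1.11, Route 17 15/30≈0.5.
All 15 pallets of Route 21 fit (value 55) — 42 remain.
Route 4: take in full, 27 pallets for value 30 — 15 left.
15 pallets left: a 15/30 share of Route 17 gives 15×15/30 = 7.5.
Total value = 92.5.

92.5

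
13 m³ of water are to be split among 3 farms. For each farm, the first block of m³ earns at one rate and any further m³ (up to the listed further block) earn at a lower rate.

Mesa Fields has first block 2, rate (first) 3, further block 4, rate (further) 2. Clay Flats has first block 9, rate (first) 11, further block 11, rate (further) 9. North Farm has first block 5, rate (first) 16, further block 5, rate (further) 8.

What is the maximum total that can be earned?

168

Order all 6 blocks by rate: North Farm/T1 16 > Clay Flats/T1 11 > Clay Flats/T2 9 > North Farm/T2 8 > Mesa Fields/T1 3 > Mesa Fields/T2 2.
Fill North Farm T1 block (5 at 16) → 8 left.
Clay Flats/T1: +8 of 9 at 11; pool empty.
Total = 16×5 + 11×8 = 168.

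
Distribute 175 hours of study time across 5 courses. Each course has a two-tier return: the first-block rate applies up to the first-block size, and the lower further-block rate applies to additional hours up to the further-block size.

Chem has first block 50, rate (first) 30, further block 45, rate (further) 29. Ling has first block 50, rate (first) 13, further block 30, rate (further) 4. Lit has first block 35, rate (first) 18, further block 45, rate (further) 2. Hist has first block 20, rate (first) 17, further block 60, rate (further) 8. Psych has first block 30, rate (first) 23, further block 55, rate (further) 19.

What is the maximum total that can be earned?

4445

Order all 10 blocks by rate: Chem/T1 30 > Chem/T2 29 > Psych/T1 23 > Psych/T2 19 > Lit/T1 18 > Hist/T1 17 > Ling/T1 13 > Hist/T2 8 > Ling/T2 4 > Lit/T2 2.
Fill Chem T1 block (50 at 30) — 125 left.
Chem T2 at 29: fill all 45 — 80 left.
Psych T1 at 23: fill all 30 — 50 left.
Psych/T2: +50 of 55 at 19; pool empty.
Total = 30×50 + 29×45 + 23×30 + 19×50 = 4445.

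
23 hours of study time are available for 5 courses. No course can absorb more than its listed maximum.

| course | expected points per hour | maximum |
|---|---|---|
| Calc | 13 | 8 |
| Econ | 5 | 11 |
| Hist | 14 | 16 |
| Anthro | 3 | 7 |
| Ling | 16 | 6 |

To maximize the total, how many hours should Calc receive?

Rank by expected points per hour: Ling 16 > Hist 14 > Calc 13 > Econ 5 > Anthro 3.
Ling takes 6 to reach its cap of 6 — 17 left.
Hist: +16 to 16 (cap) — 1 left.
Calc has room for 8 but only 1 remain, so it gets 1.

1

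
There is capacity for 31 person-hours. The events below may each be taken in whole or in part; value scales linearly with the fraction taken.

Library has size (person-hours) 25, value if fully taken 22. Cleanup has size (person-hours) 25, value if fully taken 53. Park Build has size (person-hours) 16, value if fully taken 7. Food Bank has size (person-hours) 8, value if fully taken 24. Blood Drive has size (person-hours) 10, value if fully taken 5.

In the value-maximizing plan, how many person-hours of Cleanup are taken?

Best value per unit of size first: Food Bank 24/8≈3, Cleanup 53/25≈2.12, Library 22/25≈0.88, Blood Drive 5/10≈0.5, Park Build 7/16≈0.438.
Food Bank: take in full, 8 person-hours for value 24 — 23 left.
Only 23 person-hours remain; take 23/25 of Cleanup for value 53×23/25 = 48.76.

23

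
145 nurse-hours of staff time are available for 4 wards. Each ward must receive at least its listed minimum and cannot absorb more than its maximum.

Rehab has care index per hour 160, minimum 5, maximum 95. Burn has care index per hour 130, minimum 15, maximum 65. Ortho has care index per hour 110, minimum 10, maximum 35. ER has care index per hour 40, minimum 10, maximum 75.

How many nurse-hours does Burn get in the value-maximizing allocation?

Meeting every minimum uses 5+15+10+10 = 40 nurse-hours, leaving 105.
Order the wards by care index per hour: Rehab 160 > Burn 130 > Ortho 110 > ER 40.
Rehab: +90 to 95 (cap) — 15 left.
Burn has room for 50 more but only 15 remain, so it gets 30.

30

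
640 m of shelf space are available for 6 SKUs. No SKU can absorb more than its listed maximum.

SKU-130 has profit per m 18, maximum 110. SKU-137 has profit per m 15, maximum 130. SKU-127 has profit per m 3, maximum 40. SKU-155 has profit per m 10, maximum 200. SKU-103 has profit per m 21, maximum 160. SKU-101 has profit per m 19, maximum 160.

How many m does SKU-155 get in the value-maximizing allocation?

Highest profit per m first: SKU-103 21 > SKU-101 19 > SKU-130 18 > SKU-137 15 > SKU-155 10 > SKU-127 3.
Give SKU-103 160 to hit its cap of 160 ; 480 left.
SKU-101 takes 160 to reach its cap of 160 ; 320 left.
Give SKU-130 110 to hit its cap of 110 ; 210 left.
SKU-137: +130 to 130 (cap) ; 80 left.
SKU-155 has room for 200 but only 80 remain, so it gets 80.

80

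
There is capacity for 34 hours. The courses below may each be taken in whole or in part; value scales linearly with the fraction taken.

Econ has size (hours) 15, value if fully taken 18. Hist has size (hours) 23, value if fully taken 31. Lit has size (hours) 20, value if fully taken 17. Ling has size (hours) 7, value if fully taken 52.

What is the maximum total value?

87.8

Rank by value-to-size ratio: Ling 52/7≈7.43, Hist 31/23≈1.35, Econ 18/15≈1.2, Lit 17/20≈0.85.
Ling: take in full, 7 hours for value 52 → 27 left.
All 23 hours of Hist fit (value 31) → 4 remain.
Fill the last 4 hours with part of Econ: 4/15 of it earns 4.8.
Total value = 87.8.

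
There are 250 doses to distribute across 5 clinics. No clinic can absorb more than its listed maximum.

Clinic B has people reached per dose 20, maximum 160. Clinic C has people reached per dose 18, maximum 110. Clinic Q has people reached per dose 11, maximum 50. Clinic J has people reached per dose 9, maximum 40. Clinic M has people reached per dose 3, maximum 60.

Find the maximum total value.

Highest people reached per dose first: Clinic B 20 > Clinic C 18 > Clinic Q 11 > Clinic J 9 > Clinic M 3.
Clinic B: +160 to 160 (cap) — 90 left.
Clinic C has room for 110 but only 90 remain, so it gets 90.
Total = 20×160 + 18×90 = 4820.

4820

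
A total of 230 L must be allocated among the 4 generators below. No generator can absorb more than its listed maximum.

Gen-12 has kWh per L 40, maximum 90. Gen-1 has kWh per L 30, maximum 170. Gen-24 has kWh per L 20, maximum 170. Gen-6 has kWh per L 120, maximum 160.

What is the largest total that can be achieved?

Highest kWh per L first: Gen-6 120 > Gen-12 40 > Gen-1 30 > Gen-24 20.
Gen-6 takes 160 to reach its cap of 160 ; 70 left.
Gen-12: +70 (room for 90) → 70. Pool exhausted.
Total = 40×70 + 120×160 = 22000.

22000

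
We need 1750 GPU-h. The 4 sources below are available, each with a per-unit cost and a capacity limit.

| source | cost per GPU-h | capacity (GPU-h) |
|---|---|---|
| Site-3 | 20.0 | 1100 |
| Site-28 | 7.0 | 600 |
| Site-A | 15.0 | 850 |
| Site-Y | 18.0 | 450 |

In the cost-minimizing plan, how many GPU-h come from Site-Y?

Use sources in increasing cost order.
Site-28 (7.0): use full 600 — 1150 GPU-h to go.
Site-A (15.0): use full 850 — 300 GPU-h to go.
Site-Y (18.0): take the remaining 300 — done.
Site-3: unused.

300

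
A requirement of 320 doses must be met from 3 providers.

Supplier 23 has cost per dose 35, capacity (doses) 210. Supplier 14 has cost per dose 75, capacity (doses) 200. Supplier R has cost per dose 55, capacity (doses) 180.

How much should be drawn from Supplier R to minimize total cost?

Cheapest first:
Take 210 from Supplier 23 at 35 → need 110 more.
Supplier R at 55: take 110 of its 180 → requirement met.
Supplier 14: unused.

110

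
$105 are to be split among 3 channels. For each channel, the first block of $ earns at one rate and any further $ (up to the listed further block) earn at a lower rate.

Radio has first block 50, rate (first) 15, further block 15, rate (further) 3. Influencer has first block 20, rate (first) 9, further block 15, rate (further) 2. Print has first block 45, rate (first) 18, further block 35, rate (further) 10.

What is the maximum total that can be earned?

1660

Treat each block as its own option and order by rate: Print/tier1 18 > Radio/tier1 15 > Print/tier2 10 > Influencer/tier1 9 > Radio/tier2 3 > Influencer/tier2 2.
Print tier1 at 18: fill all 45 → 60 left.
Radio/tier1 (15): +50 → 10 left.
10 remain; put them into Print tier2 at 10.
Total = 18×45 + 15×50 + 10×10 = 1660.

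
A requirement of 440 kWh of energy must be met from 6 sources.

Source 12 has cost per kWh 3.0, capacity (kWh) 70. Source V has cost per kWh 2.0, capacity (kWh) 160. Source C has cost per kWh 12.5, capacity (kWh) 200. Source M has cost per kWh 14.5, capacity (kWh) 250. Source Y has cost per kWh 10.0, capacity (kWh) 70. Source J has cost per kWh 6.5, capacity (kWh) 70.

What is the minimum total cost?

Fill from the cheapest source first.
Take 160 from Source V at 2.0 ; need 280 more.
Take 70 from Source 12 at 3.0 ; need 210 more.
Source J at 6.5: take all 70 kWh ; 140 still needed.
Source Y (10.0): use full 70 ; 70 kWh to go.
Source C (12.5): take the remaining 70 ; done.
Source M: unused.
Cost = 160×2.0 + 70×3.0 + 70×6.5 + 70×10.0 + 70×12.5 = 2560.

2560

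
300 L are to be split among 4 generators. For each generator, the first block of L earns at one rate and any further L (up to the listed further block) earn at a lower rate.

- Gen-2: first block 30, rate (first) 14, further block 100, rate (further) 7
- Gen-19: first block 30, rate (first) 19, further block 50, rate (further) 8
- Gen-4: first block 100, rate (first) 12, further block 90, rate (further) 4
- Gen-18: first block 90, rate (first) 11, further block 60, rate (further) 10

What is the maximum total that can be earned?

3680

Treat each block as its own option and order by rate: Gen-19/first 19 > Gen-2/first 14 > Gen-4/first 12 > Gen-18/first 11 > Gen-18/second 10 > Gen-19/second 8 > Gen-2/second 7 > Gen-4/second 4.
Gen-19 first at 19: fill all 30 ; 270 left.
Fill Gen-2 first block (30 at 14) ; 240 left.
Gen-4 first at 12: fill all 100 ; 140 left.
Gen-18/first (11): +90 ; 50 left.
Gen-18/second: +50 of 60 at 10; pool empty.
Total = 19×30 + 14×30 + 12×100 + 11×90 + 10×50 = 3680.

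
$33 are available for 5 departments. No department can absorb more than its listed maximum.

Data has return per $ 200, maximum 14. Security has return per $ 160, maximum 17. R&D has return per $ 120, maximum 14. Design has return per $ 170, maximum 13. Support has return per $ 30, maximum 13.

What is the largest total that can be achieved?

5970

Rank by return per $: Data 200 > Design 170 > Security 160 > R&D 120 > Support 30.
Data takes 14 to reach its cap of 14 ; 19 left.
Design takes 13 to reach its cap of 13 ; 6 left.
Security: +6 (room for 17) → 6. Pool exhausted.
Total = 200×14 + 160×6 + 170×13 = 5970.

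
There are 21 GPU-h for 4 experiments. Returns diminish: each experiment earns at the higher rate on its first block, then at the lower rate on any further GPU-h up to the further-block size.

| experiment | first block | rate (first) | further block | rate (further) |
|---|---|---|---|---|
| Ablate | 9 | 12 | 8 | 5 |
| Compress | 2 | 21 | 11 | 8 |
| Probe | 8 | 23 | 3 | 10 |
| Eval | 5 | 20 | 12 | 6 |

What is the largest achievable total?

398

Rank every tier by rate: Probe/T1 23 > Compress/T1 21 > Eval/T1 20 > Ablate/T1 12 > Probe/T2 10 > Compress/T2 8 > Eval/T2 6 > Ablate/T2 5.
Probe T1 at 23: fill all 8 — 13 left.
Compress T1 at 21: fill all 2 — 11 left.
Eval T1 at 20: fill all 5 — 6 left.
Ablate T1 at 12: only 6 left, fill 6.
Total = 23×8 + 21×2 + 20×5 + 12×6 = 398.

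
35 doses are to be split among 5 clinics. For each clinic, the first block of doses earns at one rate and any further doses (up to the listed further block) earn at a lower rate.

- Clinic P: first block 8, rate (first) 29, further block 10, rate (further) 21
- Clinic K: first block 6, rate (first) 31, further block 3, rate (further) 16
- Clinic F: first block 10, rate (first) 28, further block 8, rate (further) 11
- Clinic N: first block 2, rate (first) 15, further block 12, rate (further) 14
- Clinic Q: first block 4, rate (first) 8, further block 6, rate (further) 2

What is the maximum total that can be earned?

924

Treat each block as its own option and order by rate: Clinic K/T1 31 > Clinic P/T1 29 > Clinic F/T1 28 > Clinic P/T2 21 > Clinic K/T2 16 > Clinic N/T1 15 > Clinic N/T2 14 > Clinic F/T2 11 > Clinic Q/T1 8 > Clinic Q/T2 2.
Clinic K T1 at 31: fill all 6 — 29 left.
Clinic P/T1 (29): +8 — 21 left.
Clinic F T1 at 28: fill all 10 — 11 left.
Clinic P/T2 (21): +10 — 1 left.
Clinic K T2 at 16: only 1 left, fill 1.
Total = 31×6 + 29×8 + 28×10 + 21×10 + 16×1 = 924.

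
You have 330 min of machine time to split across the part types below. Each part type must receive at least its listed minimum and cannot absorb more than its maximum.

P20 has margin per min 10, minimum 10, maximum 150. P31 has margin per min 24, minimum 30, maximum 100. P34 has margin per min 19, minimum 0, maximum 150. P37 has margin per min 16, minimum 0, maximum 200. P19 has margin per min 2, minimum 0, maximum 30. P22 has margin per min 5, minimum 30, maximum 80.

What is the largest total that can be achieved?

6140

Meeting every minimum uses 10+30+0+0+0+30 = 70 min, leaving 260.
Order the part types by margin per min: P31 24 > P34 19 > P37 16 > P20 10 > P22 5 > P19 2.
Give P31 70 more to hit its cap of 100 → 190 left.
P34: +150 to 150 (cap) → 40 left.
P37: +40 (room for 200) → 40. Pool exhausted.
Total = 10×10 + 24×100 + 19×150 + 16×40 + 5×30 = 6140.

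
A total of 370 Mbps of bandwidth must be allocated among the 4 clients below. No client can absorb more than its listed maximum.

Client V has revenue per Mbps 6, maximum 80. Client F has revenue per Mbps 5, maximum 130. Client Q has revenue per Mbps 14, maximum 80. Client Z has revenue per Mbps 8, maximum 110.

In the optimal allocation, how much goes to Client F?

100

Order the clients by revenue per Mbps: Client Q 14 > Client Z 8 > Client V 6 > Client F 5.
Client Q takes 80 to reach its cap of 80 ; 290 left.
Client Z: +110 to 110 (cap) ; 180 left.
Client V takes 80 to reach its cap of 80 ; 100 left.
Only 100 left; Client F takes them to reach 100.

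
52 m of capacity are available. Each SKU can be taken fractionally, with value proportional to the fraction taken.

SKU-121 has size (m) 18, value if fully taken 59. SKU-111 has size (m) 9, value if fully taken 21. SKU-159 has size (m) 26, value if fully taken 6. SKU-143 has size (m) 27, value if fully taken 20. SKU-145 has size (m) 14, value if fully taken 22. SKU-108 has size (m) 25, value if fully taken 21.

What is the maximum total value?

111.24

Rank by value-to-size ratio: SKU-121 59/18≈3.28, SKU-111 21/9≈2.33, SKU-145 22/14≈1.57, SKU-108 21/25≈0.84, SKU-143 20/27≈0.741, SKU-159 6/26≈0.231.
All 18 m of SKU-121 fit (value 59) → 34 remain.
SKU-111: take in full, 9 m for value 21 → 25 left.
SKU-145: take in full, 14 m for value 22 → 11 left.
11 m left: a 11/25 share of SKU-108 gives 21×11/25 = 9.24.
Total value = 111.24.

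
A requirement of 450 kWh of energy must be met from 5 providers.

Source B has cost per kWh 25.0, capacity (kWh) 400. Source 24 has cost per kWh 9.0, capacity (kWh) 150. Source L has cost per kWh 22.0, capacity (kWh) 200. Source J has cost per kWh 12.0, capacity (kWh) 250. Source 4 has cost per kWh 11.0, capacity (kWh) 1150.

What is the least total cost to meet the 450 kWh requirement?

4650

Fill from the cheapest provider first.
Source 24 at 9.0: take all 150 kWh ; 300 still needed.
Source 4 (11.0): take the remaining 300 ; done.
Source J, Source L, Source B: unused.
Cost = 150×9.0 + 300×11.0 = 4650.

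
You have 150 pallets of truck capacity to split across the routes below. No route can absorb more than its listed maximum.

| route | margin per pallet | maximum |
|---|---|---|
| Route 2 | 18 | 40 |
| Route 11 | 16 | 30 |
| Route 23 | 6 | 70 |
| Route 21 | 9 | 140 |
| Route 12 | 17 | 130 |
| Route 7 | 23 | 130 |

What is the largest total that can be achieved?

Rank by margin per pallet: Route 7 23 > Route 2 18 > Route 12 17 > Route 11 16 > Route 21 9 > Route 23 6.
Route 7: +130 to 130 (cap) — 20 left.
Only 20 left; Route 2 takes them to reach 20.
Total = 18×20 + 23×130 = 3350.

3350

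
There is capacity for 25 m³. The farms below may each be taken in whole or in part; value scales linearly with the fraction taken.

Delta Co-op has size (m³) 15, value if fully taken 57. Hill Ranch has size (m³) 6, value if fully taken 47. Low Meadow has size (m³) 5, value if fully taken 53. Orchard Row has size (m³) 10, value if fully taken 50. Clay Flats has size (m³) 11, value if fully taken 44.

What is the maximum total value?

Best value per unit of size first: Low Meadow 53/5≈10.6, Hill Ranch 47/6≈7.83, Orchard Row 50/10≈5, Clay Flats 44/11≈4, Delta Co-op 57/15≈3.8.
Take all of Low Meadow (5 m³, value 53) → 20 m³ left.
Hill Ranch: take in full, 6 m³ for value 47 → 14 left.
All 10 m³ of Orchard Row fit (value 50) → 4 remain.
4 m³ left: a 4/11 share of Clay Flats gives 44×4/11 = 16.
Total value = 166.

166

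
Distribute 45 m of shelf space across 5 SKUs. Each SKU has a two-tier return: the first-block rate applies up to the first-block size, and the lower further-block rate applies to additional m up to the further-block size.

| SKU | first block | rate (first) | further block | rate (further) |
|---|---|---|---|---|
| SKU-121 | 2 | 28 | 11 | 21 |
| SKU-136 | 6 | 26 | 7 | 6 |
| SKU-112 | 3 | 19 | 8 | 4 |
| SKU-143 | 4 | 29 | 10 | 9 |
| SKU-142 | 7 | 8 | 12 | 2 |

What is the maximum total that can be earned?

774

Rank every tier by rate: SKU-143/tier1 29 > SKU-121/tier1 28 > SKU-136/tier1 26 > SKU-121/tier2 21 > SKU-112/tier1 19 > SKU-143/tier2 9 > SKU-142/tier1 8 > SKU-136/tier2 6 > SKU-112/tier2 4 > SKU-142/tier2 2.
SKU-143 tier1 at 29: fill all 4 → 41 left.
Fill SKU-121 tier1 block (2 at 28) → 39 left.
Fill SKU-136 tier1 block (6 at 26) → 33 left.
SKU-121 tier2 at 21: fill all 11 → 22 left.
SKU-112/tier1 (19): +3 → 19 left.
SKU-143/tier2 (9): +10 → 9 left.
SKU-142/tier1 (8): +7 → 2 left.
SKU-136/tier2: +2 of 7 at 6; pool empty.
Total = 29×4 + 28×2 + 26×6 + 21×11 + 19×3 + 9×10 + 8×7 + 6×2 = 774.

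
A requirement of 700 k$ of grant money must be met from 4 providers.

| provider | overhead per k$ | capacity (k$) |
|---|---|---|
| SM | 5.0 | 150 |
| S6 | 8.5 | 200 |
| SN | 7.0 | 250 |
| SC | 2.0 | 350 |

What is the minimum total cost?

Cheapest first:
SC (2.0): use full 350 — 350 k$ to go.
SM at 5.0: take all 150 k$ — 200 still needed.
SN (7.0): take the remaining 200 — done.
S6: unused.
Cost = 350×2.0 + 150×5.0 + 200×7.0 = 2850.

2850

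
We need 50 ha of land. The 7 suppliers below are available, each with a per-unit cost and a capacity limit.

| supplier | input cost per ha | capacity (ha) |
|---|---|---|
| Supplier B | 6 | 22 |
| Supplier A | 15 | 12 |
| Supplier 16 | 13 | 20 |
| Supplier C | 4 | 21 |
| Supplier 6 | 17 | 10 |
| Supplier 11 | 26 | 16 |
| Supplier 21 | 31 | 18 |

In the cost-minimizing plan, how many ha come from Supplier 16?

7

Fill from the cheapest supplier first.
Supplier C (4): use full 21 ; 29 ha to go.
Supplier B at 6: take all 22 ha ; 7 still needed.
Take 7 from Supplier 16 at 13 to finish.
Supplier A, Supplier 6, Supplier 11, Supplier 21: unused.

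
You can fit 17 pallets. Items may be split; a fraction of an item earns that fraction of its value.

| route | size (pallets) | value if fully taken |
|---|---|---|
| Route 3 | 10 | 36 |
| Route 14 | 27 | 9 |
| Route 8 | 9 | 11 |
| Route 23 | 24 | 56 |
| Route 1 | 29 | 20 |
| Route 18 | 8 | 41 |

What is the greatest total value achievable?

73.4

Sort by value density: Route 18 41/8≈5.12, Route 3 36/10≈3.6, Route 23 56/24≈2.33, Route 8 11/9≈1.22, Route 1 20/29≈0.69, Route 14 9/27≈0.333.
Route 18: take in full, 8 pallets for value 41 ; 9 left.
9 pallets left: a 9/10 share of Route 3 gives 36×9/10 = 32.4.
Total value = 73.4.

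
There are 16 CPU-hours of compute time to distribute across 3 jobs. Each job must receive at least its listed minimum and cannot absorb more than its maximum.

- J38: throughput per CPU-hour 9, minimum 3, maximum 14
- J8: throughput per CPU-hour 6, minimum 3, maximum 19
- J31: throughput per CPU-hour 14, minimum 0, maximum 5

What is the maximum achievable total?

Meeting every minimum uses 3+3+0 = 6 CPU-hours, leaving 10.
Highest throughput per CPU-hour first: J31 14 > J38 9 > J8 6.
J31: +5 to 5 (cap) ; 5 left.
J38: +5 (room for 11) → 8. Pool exhausted.
Total = 9×8 + 6×3 + 14×5 = 160.

160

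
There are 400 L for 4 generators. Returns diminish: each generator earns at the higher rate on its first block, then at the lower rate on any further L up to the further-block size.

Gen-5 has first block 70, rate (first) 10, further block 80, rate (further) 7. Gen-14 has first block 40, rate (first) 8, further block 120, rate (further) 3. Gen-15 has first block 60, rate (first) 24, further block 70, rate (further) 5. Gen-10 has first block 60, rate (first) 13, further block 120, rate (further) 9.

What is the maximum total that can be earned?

4670

Order all 8 blocks by rate: Gen-15/first 24 > Gen-10/first 13 > Gen-5/first 10 > Gen-10/second 9 > Gen-14/first 8 > Gen-5/second 7 > Gen-15/second 5 > Gen-14/second 3.
Gen-15/first (24): +60 — 340 left.
Gen-10/first (13): +60 — 280 left.
Gen-5 first at 10: fill all 70 — 210 left.
Fill Gen-10 second block (120 at 9) — 90 left.
Gen-14 first at 8: fill all 40 — 50 left.
Gen-5/second: +50 of 80 at 7; pool empty.
Total = 24×60 + 13×60 + 10×70 + 9×120 + 8×40 + 7×50 = 4670.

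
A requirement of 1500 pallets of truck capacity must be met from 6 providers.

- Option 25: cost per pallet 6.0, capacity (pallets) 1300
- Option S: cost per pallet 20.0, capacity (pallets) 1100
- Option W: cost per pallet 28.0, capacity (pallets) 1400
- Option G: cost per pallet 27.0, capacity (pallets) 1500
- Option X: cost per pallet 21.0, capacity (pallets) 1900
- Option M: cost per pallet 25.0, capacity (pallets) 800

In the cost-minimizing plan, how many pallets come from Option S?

Cheapest first:
Option 25 at 6.0: take all 1300 pallets — 200 still needed.
Option S at 20.0: take 200 of its 1100 — requirement met.
Option X, Option M, Option G, Option W: unused.

200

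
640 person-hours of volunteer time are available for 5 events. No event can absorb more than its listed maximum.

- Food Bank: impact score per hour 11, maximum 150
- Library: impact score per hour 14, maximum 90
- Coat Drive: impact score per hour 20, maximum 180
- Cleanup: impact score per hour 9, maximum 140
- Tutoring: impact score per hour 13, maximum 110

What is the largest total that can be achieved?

Order the events by impact score per hour: Coat Drive 20 > Library 14 > Tutoring 13 > Food Bank 11 > Cleanup 9.
Coat Drive: +180 to 180 (cap) → 460 left.
Library takes 90 to reach its cap of 90 → 370 left.
Tutoring takes 110 to reach its cap of 110 → 260 left.
Give Food Bank 150 to hit its cap of 150 → 110 left.
Cleanup has room for 140 but only 110 remain, so it gets 110.
Total = 11×150 + 14×90 + 20×180 + 9×110 + 13×110 = 8930.

8930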